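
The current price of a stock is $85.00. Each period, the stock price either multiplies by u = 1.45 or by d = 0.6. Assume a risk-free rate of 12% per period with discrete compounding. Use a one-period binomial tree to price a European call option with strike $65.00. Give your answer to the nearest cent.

$31.82

Risk-neutral probability p = (1 + 0.12 − 0.6)/(1.45 − 0.6) = 0.5200/0.8500 = 0.6118
Terminal stock prices: S_u = 123.2, S_d = 51
Terminal payoffs (S − K): max(58.25, 0) = 58.25, max(-14, 0) = 0
Node 0 (S = 85): V_0 = 1/1.12·[0.6118·58.2500 + 0.3882·0.0000] = 31.8172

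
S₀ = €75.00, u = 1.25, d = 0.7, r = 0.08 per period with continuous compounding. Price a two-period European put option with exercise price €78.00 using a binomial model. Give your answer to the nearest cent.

€7.68

Risk-neutral probability p = (e^0.08 − 0.7)/(1.25 − 0.7) = 0.3833/0.5500 = 0.6969
Terminal stock prices: S_uu = 117.2, S_ud = 65.62, S_dd = 36.75
Terminal payoffs (K − S): max(-39.19, 0) = 0, max(12.38, 0) = 12.38, max(41.25, 0) = 41.25
Node u (S = 93.75): V_u = e^(−0.08)·[0.6969·0.0000 + 0.3031·12.3750] = 3.4626
Node d (S = 52.5): V_d = e^(−0.08)·[0.6969·12.3750 + 0.3031·41.2500] = 19.5031
Node 0 (S = 75): V_0 = e^(−0.08)·[0.6969·3.4626 + 0.3031·19.5031] = 7.6847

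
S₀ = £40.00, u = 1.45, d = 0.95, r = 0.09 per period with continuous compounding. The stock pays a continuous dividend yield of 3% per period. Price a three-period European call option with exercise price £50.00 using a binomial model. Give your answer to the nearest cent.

Per-period risk-free factor R = e^0.09 = 1.0942; dividend-adjusted growth = e^(0.09−0.03) = 1.0618.
Risk-neutral probability p = (1.0618 − 0.95)/(1.45 − 0.95) = 0.1118/0.5000 = 0.2237
Terminal stock prices: S_uuu = 121.9, S_uud = 79.89, S_udd = 52.34, S_ddd = 34.29
Terminal payoffs (S − K): max(71.94, 0) = 71.94, max(29.89, 0) = 29.89, max(2.345, 0) = 2.345, max(-15.71, 0) = 0
Node uu (S = 84.1): V_uu = e^(−0.09)·[0.2237·71.9450 + 0.7763·29.8950] = 35.9179
Node ud (S = 55.1): V_ud = e^(−0.09)·[0.2237·29.8950 + 0.7763·2.3450] = 7.7750
Node dd (S = 36.1): V_dd = e^(−0.09)·[0.2237·2.3450 + 0.7763·0.0000] = 0.4794
Node u (S = 58): V_u = e^(−0.09)·[0.2237·35.9179 + 0.7763·7.7750] = 12.8588
Node d (S = 38): V_d = e^(−0.09)·[0.2237·7.7750 + 0.7763·0.4794] = 1.9295
Node 0 (S = 40): V_0 = e^(−0.09)·[0.2237·12.8588 + 0.7763·1.9295] = 3.9976

£4.00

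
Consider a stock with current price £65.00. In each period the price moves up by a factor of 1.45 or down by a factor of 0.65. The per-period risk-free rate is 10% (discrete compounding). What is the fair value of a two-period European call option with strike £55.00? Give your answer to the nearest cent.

Risk-neutral probability p = (1 + 0.1 − 0.65)/(1.45 − 0.65) = 0.4500/0.8000 = 0.5625
Terminal stock prices: S_uu = 136.7, S_ud = 61.26, S_dd = 27.46
Terminal payoffs (S − K): max(81.66, 0) = 81.66, max(6.263, 0) = 6.263, max(-27.54, 0) = 0
Node u (S = 94.25): V_u = 1/1.1·[0.5625·81.6625 + 0.4375·6.2625] = 44.2500
Node d (S = 42.25): V_d = 1/1.1·[0.5625·6.2625 + 0.4375·0.0000] = 3.2024
Node 0 (S = 65): V_0 = 1/1.1·[0.5625·44.2500 + 0.4375·3.2024] = 23.9015

£23.90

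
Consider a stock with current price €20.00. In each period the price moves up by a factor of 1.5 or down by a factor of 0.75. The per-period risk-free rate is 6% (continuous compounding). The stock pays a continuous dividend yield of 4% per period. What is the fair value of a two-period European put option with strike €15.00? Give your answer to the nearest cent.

Per-period risk-free factor R = e^0.06 = 1.0618; dividend-adjusted growth = e^(0.06−0.04) = 1.0202.
Risk-neutral probability p = (1.0202 − 0.75)/(1.5 − 0.75) = 0.2702/0.7500 = 0.3603
Terminal stock prices: S_uu = 45, S_ud = 22.5, S_dd = 11.25
Terminal payoffs (K − S): max(-30, 0) = 0, max(-7.5, 0) = 0, max(3.75, 0) = 3.75
Node u (S = 30): V_u = e^(−0.06)·[0.3603·0.0000 + 0.6397·0.0000] = 0.0000
Node d (S = 15): V_d = e^(−0.06)·[0.3603·0.0000 + 0.6397·3.7500] = 2.2593
Node 0 (S = 20): V_0 = e^(−0.06)·[0.3603·0.0000 + 0.6397·2.2593] = 1.3612

€1.36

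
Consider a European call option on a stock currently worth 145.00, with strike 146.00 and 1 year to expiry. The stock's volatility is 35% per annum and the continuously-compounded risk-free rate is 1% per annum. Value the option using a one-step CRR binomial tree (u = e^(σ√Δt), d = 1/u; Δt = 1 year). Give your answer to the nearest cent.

25.29

CRR parameters: u = e^(σ√Δt) = e^(0.35·√1) = 1.4191, d = 1/u = 0.7047
Per-period rate: rΔt = 0.01·1 = 0.01, so R = e^0.01 = 1.0101
Risk-neutral probability p = (e^0.01 − 0.7047)/(1.4191 − 0.7047) = 0.3054/0.7144 = 0.4275
Terminal stock prices: S_u = 205.8, S_d = 102.2
Terminal payoffs (S − K): max(59.76, 0) = 59.76, max(-43.82, 0) = 0
Node 0 (S = 145): V_0 = e^(−0.01)·[0.4275·59.7648 + 0.5725·0.0000] = 25.2923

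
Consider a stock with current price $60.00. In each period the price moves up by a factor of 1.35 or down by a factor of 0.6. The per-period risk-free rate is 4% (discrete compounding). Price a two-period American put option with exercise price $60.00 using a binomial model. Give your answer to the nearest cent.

Risk-neutral probability p = (1 + 0.04 − 0.6)/(1.35 − 0.6) = 0.4400/0.7500 = 0.5867
Terminal stock prices: S_uu = 109.4, S_ud = 48.6, S_dd = 21.6
Terminal payoffs (K − S): max(-49.35, 0) = 0, max(11.4, 0) = 11.4, max(38.4, 0) = 38.4
Node u (S = 81): continuation = 1/1.04·[0.5867·0.0000 + 0.4133·11.4000] = 4.5308; exercise value = 0.0000 ≤ continuation, so V_u = 4.5308
Node d (S = 36): continuation = 1/1.04·[0.5867·11.4000 + 0.4133·38.4000] = 21.6923; exercise value = 24.0000 > continuation, so V_d = 24.0000 (exercise)
Node 0 (S = 60): continuation = 1/1.04·[0.5867·4.5308 + 0.4133·24.0000] = 12.0943; exercise value = 0.0000 ≤ continuation, so V_0 = 12.0943

$12.09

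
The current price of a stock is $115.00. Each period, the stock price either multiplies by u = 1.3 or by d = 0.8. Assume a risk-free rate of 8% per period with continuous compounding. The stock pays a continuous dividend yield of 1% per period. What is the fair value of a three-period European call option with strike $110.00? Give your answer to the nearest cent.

Per-period risk-free factor R = e^0.08 = 1.0833; dividend-adjusted growth = e^(0.08−0.01) = 1.0725.
Risk-neutral probability p = (1.0725 − 0.8)/(1.3 − 0.8) = 0.2725/0.5000 = 0.5450
Terminal stock prices: S_uuu = 252.7, S_uud = 155.5, S_udd = 95.68, S_ddd = 58.88
Terminal payoffs (S − K): max(142.7, 0) = 142.7, max(45.48, 0) = 45.48, max(-14.32, 0) = 0, max(-51.12, 0) = 0
Node uu (S = 194.4): V_uu = e^(−0.08)·[0.5450·142.6550 + 0.4550·45.4800] = 90.8734
Node ud (S = 119.6): V_ud = e^(−0.08)·[0.5450·45.4800 + 0.4550·0.0000] = 22.8816
Node dd (S = 73.6): V_dd = e^(−0.08)·[0.5450·0.0000 + 0.4550·0.0000] = 0.0000
Node u (S = 149.5): V_u = e^(−0.08)·[0.5450·90.8734 + 0.4550·22.8816] = 55.3300
Node d (S = 92): V_d = e^(−0.08)·[0.5450·22.8816 + 0.4550·0.0000] = 11.5120
Node 0 (S = 115): V_0 = e^(−0.08)·[0.5450·55.3300 + 0.4550·11.5120] = 32.6723

$32.67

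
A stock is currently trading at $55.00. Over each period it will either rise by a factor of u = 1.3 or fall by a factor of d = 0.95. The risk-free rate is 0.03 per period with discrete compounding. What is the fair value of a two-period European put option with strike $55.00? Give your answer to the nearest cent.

Risk-neutral probability p = (1 + 0.03 − 0.95)/(1.3 − 0.95) = 0.0800/0.3500 = 0.2286
Terminal stock prices: S_uu = 92.95, S_ud = 67.92, S_dd = 49.64
Terminal payoffs (K − S): max(-37.95, 0) = 0, max(-12.92, 0) = 0, max(5.363, 0) = 5.363
Node u (S = 71.5): V_u = 1/1.03·[0.2286·0.0000 + 0.7714·0.0000] = 0.0000
Node d (S = 52.25): V_d = 1/1.03·[0.2286·0.0000 + 0.7714·5.3625] = 4.0163
Node 0 (S = 55): V_0 = 1/1.03·[0.2286·0.0000 + 0.7714·4.0163] = 3.0080

$3.01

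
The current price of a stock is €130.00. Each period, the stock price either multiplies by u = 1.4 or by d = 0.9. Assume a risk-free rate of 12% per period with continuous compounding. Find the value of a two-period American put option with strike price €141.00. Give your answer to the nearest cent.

€11.60

Risk-neutral probability p = (e^0.12 − 0.9)/(1.4 − 0.9) = 0.2275/0.5000 = 0.4550
Terminal stock prices: S_uu = 254.8, S_ud = 163.8, S_dd = 105.3
Terminal payoffs (K − S): max(-113.8, 0) = 0, max(-22.8, 0) = 0, max(35.7, 0) = 35.7
Node u (S = 182): continuation = e^(−0.12)·[0.4550·0.0000 + 0.5450·0.0000] = 0.0000; exercise value = 0.0000 ≤ continuation, so V_u = 0.0000
Node d (S = 117): continuation = e^(−0.12)·[0.4550·0.0000 + 0.5450·35.7000] = 17.2566; exercise value = 24.0000 > continuation, so V_d = 24.0000 (exercise)
Node 0 (S = 130): continuation = e^(−0.12)·[0.4550·0.0000 + 0.5450·24.0000] = 11.6011; exercise value = 11.0000 ≤ continuation, so V_0 = 11.6011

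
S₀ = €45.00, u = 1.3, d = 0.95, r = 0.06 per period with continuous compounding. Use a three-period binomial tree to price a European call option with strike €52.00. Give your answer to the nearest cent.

€5.10

Risk-neutral probability p = (e^0.06 − 0.95)/(1.3 − 0.95) = 0.1118/0.3500 = 0.3195
Terminal stock prices: S_uuu = 98.87, S_uud = 72.25, S_udd = 52.8, S_ddd = 38.58
Terminal payoffs (S − K): max(46.87, 0) = 46.87, max(20.25, 0) = 20.25, max(0.7963, 0) = 0.7963, max(-13.42, 0) = 0
Node uu (S = 76.05): V_uu = e^(−0.06)·[0.3195·46.8650 + 0.6805·20.2475] = 27.0782
Node ud (S = 55.57): V_ud = e^(−0.06)·[0.3195·20.2475 + 0.6805·0.7963] = 6.6032
Node dd (S = 40.61): V_dd = e^(−0.06)·[0.3195·0.7963 + 0.6805·0.0000] = 0.2396
Node u (S = 58.5): V_u = e^(−0.06)·[0.3195·27.0782 + 0.6805·6.6032] = 12.3801
Node d (S = 42.75): V_d = e^(−0.06)·[0.3195·6.6032 + 0.6805·0.2396] = 2.1406
Node 0 (S = 45): V_0 = e^(−0.06)·[0.3195·12.3801 + 0.6805·2.1406] = 5.0973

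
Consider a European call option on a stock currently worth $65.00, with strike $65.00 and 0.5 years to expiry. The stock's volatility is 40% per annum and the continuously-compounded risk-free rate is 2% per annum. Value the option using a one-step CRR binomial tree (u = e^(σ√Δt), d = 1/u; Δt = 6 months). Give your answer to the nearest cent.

$9.41

CRR parameters: u = e^(σ√Δt) = e^(0.4·√0.5) = 1.3269, d = 1/u = 0.7536
Per-period rate: rΔt = 0.02·0.5 = 0.01, so R = e^0.01 = 1.0101
Risk-neutral probability p = (e^0.01 − 0.7536)/(1.3269 − 0.7536) = 0.2564/0.5733 = 0.4473
Terminal stock prices: S_u = 86.25, S_d = 48.99
Terminal payoffs (S − K): max(21.25, 0) = 21.25, max(-16.01, 0) = 0
Node 0 (S = 65): V_0 = e^(−0.01)·[0.4473·21.2483 + 0.5527·0.0000] = 9.4095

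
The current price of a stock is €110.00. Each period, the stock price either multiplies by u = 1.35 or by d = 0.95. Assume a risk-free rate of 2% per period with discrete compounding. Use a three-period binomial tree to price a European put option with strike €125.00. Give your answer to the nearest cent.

€16.24

Risk-neutral probability p = (1 + 0.02 − 0.95)/(1.35 − 0.95) = 0.0700/0.4000 = 0.1750
Terminal stock prices: S_uuu = 270.6, S_uud = 190.5, S_udd = 134, S_ddd = 94.31
Terminal payoffs (K − S): max(-145.6, 0) = 0, max(-65.45, 0) = 0, max(-9.021, 0) = 0, max(30.69, 0) = 30.69
Node uu (S = 200.5): V_uu = 1/1.02·[0.1750·0.0000 + 0.8250·0.0000] = 0.0000
Node ud (S = 141.1): V_ud = 1/1.02·[0.1750·0.0000 + 0.8250·0.0000] = 0.0000
Node dd (S = 99.27): V_dd = 1/1.02·[0.1750·0.0000 + 0.8250·30.6888] = 24.8218
Node u (S = 148.5): V_u = 1/1.02·[0.1750·0.0000 + 0.8250·0.0000] = 0.0000
Node d (S = 104.5): V_d = 1/1.02·[0.1750·0.0000 + 0.8250·24.8218] = 20.0764
Node 0 (S = 110): V_0 = 1/1.02·[0.1750·0.0000 + 0.8250·20.0764] = 16.2383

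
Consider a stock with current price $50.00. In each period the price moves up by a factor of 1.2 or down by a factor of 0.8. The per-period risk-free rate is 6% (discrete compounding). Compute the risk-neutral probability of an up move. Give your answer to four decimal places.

p = 0.6500

Risk-neutral probability p = (1 + 0.06 − 0.8)/(1.2 − 0.8) = 0.2600/0.4000 = 0.6500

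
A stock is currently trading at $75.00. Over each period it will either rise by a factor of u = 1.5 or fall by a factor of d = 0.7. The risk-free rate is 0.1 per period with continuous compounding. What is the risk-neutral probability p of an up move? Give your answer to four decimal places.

p = 0.5065

Risk-neutral probability p = (e^0.1 − 0.7)/(1.5 − 0.7) = 0.4052/0.8000 = 0.5065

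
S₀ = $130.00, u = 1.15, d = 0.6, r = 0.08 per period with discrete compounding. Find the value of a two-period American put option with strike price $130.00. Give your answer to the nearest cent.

Risk-neutral probability p = (1 + 0.08 − 0.6)/(1.15 − 0.6) = 0.4800/0.5500 = 0.8727
Terminal stock prices: S_uu = 171.9, S_ud = 89.7, S_dd = 46.8
Terminal payoffs (K − S): max(-41.92, 0) = 0, max(40.3, 0) = 40.3, max(83.2, 0) = 83.2
Node u (S = 149.5): continuation = 1/1.08·[0.8727·0.0000 + 0.1273·40.3000] = 4.7492; exercise value = 0.0000 ≤ continuation, so V_u = 4.7492
Node d (S = 78): continuation = 1/1.08·[0.8727·40.3000 + 0.1273·83.2000] = 42.3704; exercise value = 52.0000 > continuation, so V_d = 52.0000 (exercise)
Node 0 (S = 130): continuation = 1/1.08·[0.8727·4.7492 + 0.1273·52.0000] = 9.9656; exercise value = 0.0000 ≤ continuation, so V_0 = 9.9656

$9.97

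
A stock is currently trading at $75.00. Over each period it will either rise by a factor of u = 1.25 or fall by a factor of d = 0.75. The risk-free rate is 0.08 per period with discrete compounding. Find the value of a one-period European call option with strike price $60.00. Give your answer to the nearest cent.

Risk-neutral probability p = (1 + 0.08 − 0.75)/(1.25 − 0.75) = 0.3300/0.5000 = 0.6600
Terminal stock prices: S_u = 93.75, S_d = 56.25
Terminal payoffs (S − K): max(33.75, 0) = 33.75, max(-3.75, 0) = 0
Node 0 (S = 75): V_0 = 1/1.08·[0.6600·33.7500 + 0.3400·0.0000] = 20.6250

$20.63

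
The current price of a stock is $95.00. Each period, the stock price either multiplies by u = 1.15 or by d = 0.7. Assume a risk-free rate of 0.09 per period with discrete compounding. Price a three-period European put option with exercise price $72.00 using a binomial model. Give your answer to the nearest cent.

Risk-neutral probability p = (1 + 0.09 − 0.7)/(1.15 − 0.7) = 0.3900/0.4500 = 0.8667
Terminal stock prices: S_uuu = 144.5, S_uud = 87.95, S_udd = 53.53, S_ddd = 32.58
Terminal payoffs (K − S): max(-72.48, 0) = 0, max(-15.95, 0) = 0, max(18.47, 0) = 18.47, max(39.42, 0) = 39.42
Node uu (S = 125.6): V_uu = 1/1.09·[0.8667·0.0000 + 0.1333·0.0000] = 0.0000
Node ud (S = 76.47): V_ud = 1/1.09·[0.8667·0.0000 + 0.1333·18.4675] = 2.2590
Node dd (S = 46.55): V_dd = 1/1.09·[0.8667·18.4675 + 0.1333·39.4150] = 19.5050
Node u (S = 109.2): V_u = 1/1.09·[0.8667·0.0000 + 0.1333·2.2590] = 0.2763
Node d (S = 66.5): V_d = 1/1.09·[0.8667·2.2590 + 0.1333·19.5050] = 4.1821
Node 0 (S = 95): V_0 = 1/1.09·[0.8667·0.2763 + 0.1333·4.1821] = 0.7313

$0.73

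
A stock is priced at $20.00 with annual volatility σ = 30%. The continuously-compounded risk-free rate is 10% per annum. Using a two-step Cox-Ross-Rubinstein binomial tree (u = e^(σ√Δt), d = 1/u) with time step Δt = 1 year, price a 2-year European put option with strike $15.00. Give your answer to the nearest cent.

CRR parameters: u = e^(σ√Δt) = e^(0.3·√1) = 1.3499, d = 1/u = 0.7408
Per-period rate: rΔt = 0.1·1 = 0.1, so R = e^0.1 = 1.1052
Risk-neutral probability p = (e^0.1 − 0.7408)/(1.3499 − 0.7408) = 0.3644/0.6090 = 0.5982
Terminal stock prices: S_uu = 36.44, S_ud = 20, S_dd = 10.98
Terminal payoffs (K − S): max(-21.44, 0) = 0, max(-5, 0) = 0, max(4.024, 0) = 4.024
Node u (S = 27): V_u = e^(−0.1)·[0.5982·0.0000 + 0.4018·0.0000] = 0.0000
Node d (S = 14.82): V_d = e^(−0.1)·[0.5982·0.0000 + 0.4018·4.0238] = 1.4627
Node 0 (S = 20): V_0 = e^(−0.1)·[0.5982·0.0000 + 0.4018·1.4627] = 0.5317

$0.53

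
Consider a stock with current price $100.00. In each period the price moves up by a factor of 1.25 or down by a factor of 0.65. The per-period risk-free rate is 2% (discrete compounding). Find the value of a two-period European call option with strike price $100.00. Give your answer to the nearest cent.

Risk-neutral probability p = (1 + 0.02 − 0.65)/(1.25 − 0.65) = 0.3700/0.6000 = 0.6167
Terminal stock prices: S_uu = 156.2, S_ud = 81.25, S_dd = 42.25
Terminal payoffs (S − K): max(56.25, 0) = 56.25, max(-18.75, 0) = 0, max(-57.75, 0) = 0
Node u (S = 125): V_u = 1/1.02·[0.6167·56.2500 + 0.3833·0.0000] = 34.0074
Node d (S = 65): V_d = 1/1.02·[0.6167·0.0000 + 0.3833·0.0000] = 0.0000
Node 0 (S = 100): V_0 = 1/1.02·[0.6167·34.0074 + 0.3833·0.0000] = 20.5600

$20.56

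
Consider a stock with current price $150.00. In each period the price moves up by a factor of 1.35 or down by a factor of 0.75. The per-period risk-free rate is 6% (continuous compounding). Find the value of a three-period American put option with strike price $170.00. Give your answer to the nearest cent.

Risk-neutral probability p = (e^0.06 − 0.75)/(1.35 − 0.75) = 0.3118/0.6000 = 0.5197
Terminal stock prices: S_uuu = 369.1, S_uud = 205, S_udd = 113.9, S_ddd = 63.28
Terminal payoffs (K − S): max(-199.1, 0) = 0, max(-35.03, 0) = 0, max(56.09, 0) = 56.09, max(106.7, 0) = 106.7
Node uu (S = 273.4): continuation = e^(−0.06)·[0.5197·0.0000 + 0.4803·0.0000] = 0.0000; exercise value = 0.0000 ≤ continuation, so V_uu = 0.0000
Node ud (S = 151.9): continuation = e^(−0.06)·[0.5197·0.0000 + 0.4803·56.0938] = 25.3714; exercise value = 18.1250 ≤ continuation, so V_ud = 25.3714
Node dd (S = 84.38): continuation = e^(−0.06)·[0.5197·56.0938 + 0.4803·106.7188] = 75.7250; exercise value = 85.6250 > continuation, so V_dd = 85.6250 (exercise)
Node u (S = 202.5): continuation = e^(−0.06)·[0.5197·0.0000 + 0.4803·25.3714] = 11.4756; exercise value = 0.0000 ≤ continuation, so V_u = 11.4756
Node d (S = 112.5): continuation = e^(−0.06)·[0.5197·25.3714 + 0.4803·85.6250] = 51.1468; exercise value = 57.5000 > continuation, so V_d = 57.5000 (exercise)
Node 0 (S = 150): continuation = e^(−0.06)·[0.5197·11.4756 + 0.4803·57.5000] = 31.6243; exercise value = 20.0000 ≤ continuation, so V_0 = 31.6243

$31.62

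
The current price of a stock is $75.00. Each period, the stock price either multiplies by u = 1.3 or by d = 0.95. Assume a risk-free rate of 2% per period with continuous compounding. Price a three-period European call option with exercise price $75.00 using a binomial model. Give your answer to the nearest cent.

$9.51

Risk-neutral probability p = (e^0.02 − 0.95)/(1.3 − 0.95) = 0.0702/0.3500 = 0.2006
Terminal stock prices: S_uuu = 164.8, S_uud = 120.4, S_udd = 87.99, S_ddd = 64.3
Terminal payoffs (S − K): max(89.78, 0) = 89.78, max(45.41, 0) = 45.41, max(12.99, 0) = 12.99, max(-10.7, 0) = 0
Node uu (S = 126.8): V_uu = e^(−0.02)·[0.2006·89.7750 + 0.7994·45.4125] = 53.2351
Node ud (S = 92.62): V_ud = e^(−0.02)·[0.2006·45.4125 + 0.7994·12.9937] = 19.1101
Node dd (S = 67.69): V_dd = e^(−0.02)·[0.2006·12.9937 + 0.7994·0.0000] = 2.5546
Node u (S = 97.5): V_u = e^(−0.02)·[0.2006·53.2351 + 0.7994·19.1101] = 25.4408
Node d (S = 71.25): V_d = e^(−0.02)·[0.2006·19.1101 + 0.7994·2.5546] = 5.7589
Node 0 (S = 75): V_0 = e^(−0.02)·[0.2006·25.4408 + 0.7994·5.7589] = 9.5144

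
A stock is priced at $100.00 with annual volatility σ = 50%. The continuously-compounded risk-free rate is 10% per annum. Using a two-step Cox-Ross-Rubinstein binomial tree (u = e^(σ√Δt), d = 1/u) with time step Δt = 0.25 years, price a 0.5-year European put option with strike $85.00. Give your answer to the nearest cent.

$6.07

CRR parameters: u = e^(σ√Δt) = e^(0.5·√0.25) = 1.2840, d = 1/u = 0.7788
Per-period rate: rΔt = 0.1·0.25 = 0.025, so R = e^0.025 = 1.0253
Risk-neutral probability p = (e^0.025 − 0.7788)/(1.2840 − 0.7788) = 0.2465/0.5052 = 0.4879
Terminal stock prices: S_uu = 164.9, S_ud = 100, S_dd = 60.65
Terminal payoffs (K − S): max(-79.87, 0) = 0, max(-15, 0) = 0, max(24.35, 0) = 24.35
Node u (S = 128.4): V_u = e^(−0.025)·[0.4879·0.0000 + 0.5121·0.0000] = 0.0000
Node d (S = 77.88): V_d = e^(−0.025)·[0.4879·0.0000 + 0.5121·24.3469] = 12.1595
Node 0 (S = 100): V_0 = e^(−0.025)·[0.4879·0.0000 + 0.5121·12.1595] = 6.0728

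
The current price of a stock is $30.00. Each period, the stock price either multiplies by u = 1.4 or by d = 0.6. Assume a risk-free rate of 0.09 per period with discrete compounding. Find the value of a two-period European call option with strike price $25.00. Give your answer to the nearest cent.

Risk-neutral probability p = (1 + 0.09 − 0.6)/(1.4 − 0.6) = 0.4900/0.8000 = 0.6125
Terminal stock prices: S_uu = 58.8, S_ud = 25.2, S_dd = 10.8
Terminal payoffs (S − K): max(33.8, 0) = 33.8, max(0.2, 0) = 0.2, max(-14.2, 0) = 0
Node u (S = 42): V_u = 1/1.09·[0.6125·33.8000 + 0.3875·0.2000] = 19.0642
Node d (S = 18): V_d = 1/1.09·[0.6125·0.2000 + 0.3875·0.0000] = 0.1124
Node 0 (S = 30): V_0 = 1/1.09·[0.6125·19.0642 + 0.3875·0.1124] = 10.7526

$10.75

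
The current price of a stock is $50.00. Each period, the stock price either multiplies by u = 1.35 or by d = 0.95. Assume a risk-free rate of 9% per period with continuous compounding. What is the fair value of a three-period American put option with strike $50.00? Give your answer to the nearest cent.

Risk-neutral probability p = (e^0.09 − 0.95)/(1.35 − 0.95) = 0.1442/0.4000 = 0.3604
Terminal stock prices: S_uuu = 123, S_uud = 86.57, S_udd = 60.92, S_ddd = 42.87
Terminal payoffs (K − S): max(-73.02, 0) = 0, max(-36.57, 0) = 0, max(-10.92, 0) = 0, max(7.131, 0) = 7.131
Node uu (S = 91.13): continuation = e^(−0.09)·[0.3604·0.0000 + 0.6396·0.0000] = 0.0000; exercise value = 0.0000 ≤ continuation, so V_uu = 0.0000
Node ud (S = 64.12): continuation = e^(−0.09)·[0.3604·0.0000 + 0.6396·0.0000] = 0.0000; exercise value = 0.0000 ≤ continuation, so V_ud = 0.0000
Node dd (S = 45.12): continuation = e^(−0.09)·[0.3604·0.0000 + 0.6396·7.1313] = 4.1683; exercise value = 4.8750 > continuation, so V_dd = 4.8750 (exercise)
Node u (S = 67.5): continuation = e^(−0.09)·[0.3604·0.0000 + 0.6396·0.0000] = 0.0000; exercise value = 0.0000 ≤ continuation, so V_u = 0.0000
Node d (S = 47.5): continuation = e^(−0.09)·[0.3604·0.0000 + 0.6396·4.8750] = 2.8495; exercise value = 2.5000 ≤ continuation, so V_d = 2.8495
Node 0 (S = 50): continuation = e^(−0.09)·[0.3604·0.0000 + 0.6396·2.8495] = 1.6656; exercise value = 0.0000 ≤ continuation, so V_0 = 1.6656

$1.67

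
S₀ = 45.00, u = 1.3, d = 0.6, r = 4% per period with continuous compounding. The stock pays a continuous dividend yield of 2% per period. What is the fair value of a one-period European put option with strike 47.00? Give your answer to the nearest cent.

7.68

Per-period risk-free factor R = e^0.04 = 1.0408; dividend-adjusted growth = e^(0.04−0.02) = 1.0202.
Risk-neutral probability p = (1.0202 − 0.6)/(1.3 − 0.6) = 0.4202/0.7000 = 0.6003
Terminal stock prices: S_u = 58.5, S_d = 27
Terminal payoffs (K − S): max(-11.5, 0) = 0, max(20, 0) = 20
Node 0 (S = 45): V_0 = e^(−0.04)·[0.6003·0.0000 + 0.3997·20.0000] = 7.6808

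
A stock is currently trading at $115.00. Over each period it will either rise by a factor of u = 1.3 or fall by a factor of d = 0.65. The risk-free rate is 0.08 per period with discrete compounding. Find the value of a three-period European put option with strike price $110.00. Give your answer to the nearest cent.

$10.87

Risk-neutral probability p = (1 + 0.08 − 0.65)/(1.3 − 0.65) = 0.4300/0.6500 = 0.6615
Terminal stock prices: S_uuu = 252.7, S_uud = 126.3, S_udd = 63.16, S_ddd = 31.58
Terminal payoffs (K − S): max(-142.7, 0) = 0, max(-16.33, 0) = 0, max(46.84, 0) = 46.84, max(78.42, 0) = 78.42
Node uu (S = 194.4): V_uu = 1/1.08·[0.6615·0.0000 + 0.3385·0.0000] = 0.0000
Node ud (S = 97.17): V_ud = 1/1.08·[0.6615·0.0000 + 0.3385·46.8362] = 14.6780
Node dd (S = 48.59): V_dd = 1/1.08·[0.6615·46.8362 + 0.3385·78.4181] = 53.2644
Node u (S = 149.5): V_u = 1/1.08·[0.6615·0.0000 + 0.3385·14.6780] = 4.6000
Node d (S = 74.75): V_d = 1/1.08·[0.6615·14.6780 + 0.3385·53.2644] = 25.6833
Node 0 (S = 115): V_0 = 1/1.08·[0.6615·4.6000 + 0.3385·25.6833] = 10.8665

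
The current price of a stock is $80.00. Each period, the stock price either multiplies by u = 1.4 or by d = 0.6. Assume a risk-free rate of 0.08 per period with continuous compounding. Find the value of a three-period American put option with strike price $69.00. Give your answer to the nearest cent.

Risk-neutral probability p = (e^0.08 − 0.6)/(1.4 − 0.6) = 0.4833/0.8000 = 0.6041
Terminal stock prices: S_uuu = 219.5, S_uud = 94.08, S_udd = 40.32, S_ddd = 17.28
Terminal payoffs (K − S): max(-150.5, 0) = 0, max(-25.08, 0) = 0, max(28.68, 0) = 28.68, max(51.72, 0) = 51.72
Node uu (S = 156.8): continuation = e^(−0.08)·[0.6041·0.0000 + 0.3959·0.0000] = 0.0000; exercise value = 0.0000 ≤ continuation, so V_uu = 0.0000
Node ud (S = 67.2): continuation = e^(−0.08)·[0.6041·0.0000 + 0.3959·28.6800] = 10.4812; exercise value = 1.8000 ≤ continuation, so V_ud = 10.4812
Node dd (S = 28.8): continuation = e^(−0.08)·[0.6041·28.6800 + 0.3959·51.7200] = 34.8950; exercise value = 40.2000 > continuation, so V_dd = 40.2000 (exercise)
Node u (S = 112): continuation = e^(−0.08)·[0.6041·0.0000 + 0.3959·10.4812] = 3.8304; exercise value = 0.0000 ≤ continuation, so V_u = 3.8304
Node d (S = 48): continuation = e^(−0.08)·[0.6041·10.4812 + 0.3959·40.2000] = 20.5362; exercise value = 21.0000 > continuation, so V_d = 21.0000 (exercise)
Node 0 (S = 80): continuation = e^(−0.08)·[0.6041·3.8304 + 0.3959·21.0000] = 9.8106; exercise value = 0.0000 ≤ continuation, so V_0 = 9.8106

$9.81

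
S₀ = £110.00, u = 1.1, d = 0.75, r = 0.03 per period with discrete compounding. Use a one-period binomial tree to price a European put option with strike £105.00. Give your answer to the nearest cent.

£4.37

Risk-neutral probability p = (1 + 0.03 − 0.75)/(1.1 − 0.75) = 0.2800/0.3500 = 0.8000
Terminal stock prices: S_u = 121, S_d = 82.5
Terminal payoffs (K − S): max(-16, 0) = 0, max(22.5, 0) = 22.5
Node 0 (S = 110): V_0 = 1/1.03·[0.8000·0.0000 + 0.2000·22.5000] = 4.3689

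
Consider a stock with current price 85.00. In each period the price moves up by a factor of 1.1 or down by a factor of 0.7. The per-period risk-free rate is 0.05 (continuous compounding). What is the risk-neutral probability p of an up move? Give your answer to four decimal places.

Risk-neutral probability p = (e^0.05 − 0.7)/(1.1 − 0.7) = 0.3513/0.4000 = 0.8782

p = 0.8782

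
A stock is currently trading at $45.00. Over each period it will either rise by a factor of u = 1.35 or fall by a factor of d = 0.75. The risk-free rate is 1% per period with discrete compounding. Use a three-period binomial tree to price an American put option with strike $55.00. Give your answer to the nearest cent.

Risk-neutral probability p = (1 + 0.01 − 0.75)/(1.35 − 0.75) = 0.2600/0.6000 = 0.4333
Terminal stock prices: S_uuu = 110.7, S_uud = 61.51, S_udd = 34.17, S_ddd = 18.98
Terminal payoffs (K − S): max(-55.72, 0) = 0, max(-6.509, 0) = 0, max(20.83, 0) = 20.83, max(36.02, 0) = 36.02
Node uu (S = 82.01): continuation = 1/1.01·[0.4333·0.0000 + 0.5667·0.0000] = 0.0000; exercise value = 0.0000 ≤ continuation, so V_uu = 0.0000
Node ud (S = 45.56): continuation = 1/1.01·[0.4333·0.0000 + 0.5667·20.8281] = 11.6857; exercise value = 9.4375 ≤ continuation, so V_ud = 11.6857
Node dd (S = 25.31): continuation = 1/1.01·[0.4333·20.8281 + 0.5667·36.0156] = 29.1429; exercise value = 29.6875 > continuation, so V_dd = 29.6875 (exercise)
Node u (S = 60.75): continuation = 1/1.01·[0.4333·0.0000 + 0.5667·11.6857] = 6.5564; exercise value = 0.0000 ≤ continuation, so V_u = 6.5564
Node d (S = 33.75): continuation = 1/1.01·[0.4333·11.6857 + 0.5667·29.6875] = 21.6700; exercise value = 21.2500 ≤ continuation, so V_d = 21.6700
Node 0 (S = 45): continuation = 1/1.01·[0.4333·6.5564 + 0.5667·21.6700] = 14.9711; exercise value = 10.0000 ≤ continuation, so V_0 = 14.9711

$14.97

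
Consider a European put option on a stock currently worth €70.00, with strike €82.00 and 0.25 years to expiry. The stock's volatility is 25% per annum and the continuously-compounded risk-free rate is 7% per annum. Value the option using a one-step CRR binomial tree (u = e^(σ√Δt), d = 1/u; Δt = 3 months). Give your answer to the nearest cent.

€10.58

CRR parameters: u = e^(σ√Δt) = e^(0.25·√0.25) = 1.1331, d = 1/u = 0.8825
Per-period rate: rΔt = 0.07·0.25 = 0.0175, so R = e^0.0175 = 1.0177
Risk-neutral probability p = (e^0.0175 − 0.8825)/(1.1331 − 0.8825) = 0.1352/0.2507 = 0.5392
Terminal stock prices: S_u = 79.32, S_d = 61.77
Terminal payoffs (K − S): max(2.68, 0) = 2.68, max(20.23, 0) = 20.23
Node 0 (S = 70): V_0 = e^(−0.0175)·[0.5392·2.6796 + 0.4608·20.2252] = 10.5775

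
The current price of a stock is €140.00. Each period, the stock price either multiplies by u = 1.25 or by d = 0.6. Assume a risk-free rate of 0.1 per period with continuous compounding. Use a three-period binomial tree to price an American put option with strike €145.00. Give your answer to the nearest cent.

Risk-neutral probability p = (e^0.1 − 0.6)/(1.25 − 0.6) = 0.5052/0.6500 = 0.7772
Terminal stock prices: S_uuu = 273.4, S_uud = 131.2, S_udd = 63, S_ddd = 30.24
Terminal payoffs (K − S): max(-128.4, 0) = 0, max(13.75, 0) = 13.75, max(82, 0) = 82, max(114.8, 0) = 114.8
Node uu (S = 218.8): continuation = e^(−0.1)·[0.7772·0.0000 + 0.2228·13.7500] = 2.7721; exercise value = 0.0000 ≤ continuation, so V_uu = 2.7721
Node ud (S = 105): continuation = e^(−0.1)·[0.7772·13.7500 + 0.2228·82.0000] = 26.2014; exercise value = 40.0000 > continuation, so V_ud = 40.0000 (exercise)
Node dd (S = 50.4): continuation = e^(−0.1)·[0.7772·82.0000 + 0.2228·114.7600] = 80.8014; exercise value = 94.6000 > continuation, so V_dd = 94.6000 (exercise)
Node u (S = 175): continuation = e^(−0.1)·[0.7772·2.7721 + 0.2228·40.0000] = 10.0139; exercise value = 0.0000 ≤ continuation, so V_u = 10.0139
Node d (S = 84): continuation = e^(−0.1)·[0.7772·40.0000 + 0.2228·94.6000] = 47.2014; exercise value = 61.0000 > continuation, so V_d = 61.0000 (exercise)
Node 0 (S = 140): continuation = e^(−0.1)·[0.7772·10.0139 + 0.2228·61.0000] = 19.3403; exercise value = 5.0000 ≤ continuation, so V_0 = 19.3403

€19.34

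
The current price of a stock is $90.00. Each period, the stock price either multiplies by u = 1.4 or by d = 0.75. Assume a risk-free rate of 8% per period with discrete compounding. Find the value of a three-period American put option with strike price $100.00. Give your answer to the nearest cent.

Risk-neutral probability p = (1 + 0.08 − 0.75)/(1.4 − 0.75) = 0.3300/0.6500 = 0.5077
Terminal stock prices: S_uuu = 247, S_uud = 132.3, S_udd = 70.87, S_ddd = 37.97
Terminal payoffs (K − S): max(-147, 0) = 0, max(-32.3, 0) = 0, max(29.13, 0) = 29.13, max(62.03, 0) = 62.03
Node uu (S = 176.4): continuation = 1/1.08·[0.5077·0.0000 + 0.4923·0.0000] = 0.0000; exercise value = 0.0000 ≤ continuation, so V_uu = 0.0000
Node ud (S = 94.5): continuation = 1/1.08·[0.5077·0.0000 + 0.4923·29.1250] = 13.2764; exercise value = 5.5000 ≤ continuation, so V_ud = 13.2764
Node dd (S = 50.62): continuation = 1/1.08·[0.5077·29.1250 + 0.4923·62.0312] = 41.9676; exercise value = 49.3750 > continuation, so V_dd = 49.3750 (exercise)
Node u (S = 126): continuation = 1/1.08·[0.5077·0.0000 + 0.4923·13.2764] = 6.0519; exercise value = 0.0000 ≤ continuation, so V_u = 6.0519
Node d (S = 67.5): continuation = 1/1.08·[0.5077·13.2764 + 0.4923·49.3750] = 28.7481; exercise value = 32.5000 > continuation, so V_d = 32.5000 (exercise)
Node 0 (S = 90): continuation = 1/1.08·[0.5077·6.0519 + 0.4923·32.5000] = 17.6597; exercise value = 10.0000 ≤ continuation, so V_0 = 17.6597

$17.66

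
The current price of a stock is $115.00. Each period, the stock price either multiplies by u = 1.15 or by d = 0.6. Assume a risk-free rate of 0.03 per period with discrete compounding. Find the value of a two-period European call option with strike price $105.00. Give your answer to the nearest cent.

Risk-neutral probability p = (1 + 0.03 − 0.6)/(1.15 − 0.6) = 0.4300/0.5500 = 0.7818
Terminal stock prices: S_uu = 152.1, S_ud = 79.35, S_dd = 41.4
Terminal payoffs (S − K): max(47.09, 0) = 47.09, max(-25.65, 0) = 0, max(-63.6, 0) = 0
Node u (S = 132.2): V_u = 1/1.03·[0.7818·47.0875 + 0.2182·0.0000] = 35.7416
Node d (S = 69): V_d = 1/1.03·[0.7818·0.0000 + 0.2182·0.0000] = 0.0000
Node 0 (S = 115): V_0 = 1/1.03·[0.7818·35.7416 + 0.2182·0.0000] = 27.1296

$27.13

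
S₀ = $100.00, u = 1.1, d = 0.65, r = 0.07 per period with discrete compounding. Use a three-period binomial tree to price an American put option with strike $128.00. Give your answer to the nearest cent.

$28.00

Risk-neutral probability p = (1 + 0.07 − 0.65)/(1.1 − 0.65) = 0.4200/0.4500 = 0.9333
Terminal stock prices: S_uuu = 133.1, S_uud = 78.65, S_udd = 46.48, S_ddd = 27.46
Terminal payoffs (K − S): max(-5.1, 0) = 0, max(49.35, 0) = 49.35, max(81.52, 0) = 81.52, max(100.5, 0) = 100.5
Node uu (S = 121): continuation = 1/1.07·[0.9333·0.0000 + 0.0667·49.3500] = 3.0748; exercise value = 7.0000 > continuation, so V_uu = 7.0000 (exercise)
Node ud (S = 71.5): continuation = 1/1.07·[0.9333·49.3500 + 0.0667·81.5250] = 48.1262; exercise value = 56.5000 > continuation, so V_ud = 56.5000 (exercise)
Node dd (S = 42.25): continuation = 1/1.07·[0.9333·81.5250 + 0.0667·100.5375] = 77.3762; exercise value = 85.7500 > continuation, so V_dd = 85.7500 (exercise)
Node u (S = 110): continuation = 1/1.07·[0.9333·7.0000 + 0.0667·56.5000] = 9.6262; exercise value = 18.0000 > continuation, so V_u = 18.0000 (exercise)
Node d (S = 65): continuation = 1/1.07·[0.9333·56.5000 + 0.0667·85.7500] = 54.6262; exercise value = 63.0000 > continuation, so V_d = 63.0000 (exercise)
Node 0 (S = 100): continuation = 1/1.07·[0.9333·18.0000 + 0.0667·63.0000] = 19.6262; exercise value = 28.0000 > continuation, so V_0 = 28.0000 (exercise)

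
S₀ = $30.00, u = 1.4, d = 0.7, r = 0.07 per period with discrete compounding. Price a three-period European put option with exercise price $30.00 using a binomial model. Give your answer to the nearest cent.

Risk-neutral probability p = (1 + 0.07 − 0.7)/(1.4 − 0.7) = 0.3700/0.7000 = 0.5286
Terminal stock prices: S_uuu = 82.32, S_uud = 41.16, S_udd = 20.58, S_ddd = 10.29
Terminal payoffs (K − S): max(-52.32, 0) = 0, max(-11.16, 0) = 0, max(9.42, 0) = 9.42, max(19.71, 0) = 19.71
Node uu (S = 58.8): V_uu = 1/1.07·[0.5286·0.0000 + 0.4714·0.0000] = 0.0000
Node ud (S = 29.4): V_ud = 1/1.07·[0.5286·0.0000 + 0.4714·9.4200] = 4.1503
Node dd (S = 14.7): V_dd = 1/1.07·[0.5286·9.4200 + 0.4714·19.7100] = 13.3374
Node u (S = 42): V_u = 1/1.07·[0.5286·0.0000 + 0.4714·4.1503] = 1.8286
Node d (S = 21): V_d = 1/1.07·[0.5286·4.1503 + 0.4714·13.3374] = 7.9265
Node 0 (S = 30): V_0 = 1/1.07·[0.5286·1.8286 + 0.4714·7.9265] = 4.3956

$4.40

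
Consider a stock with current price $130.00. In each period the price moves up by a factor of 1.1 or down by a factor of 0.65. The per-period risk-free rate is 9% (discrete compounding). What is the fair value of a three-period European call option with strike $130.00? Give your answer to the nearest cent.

Risk-neutral probability p = (1 + 0.09 − 0.65)/(1.1 − 0.65) = 0.4400/0.4500 = 0.9778
Terminal stock prices: S_uuu = 173, S_uud = 102.2, S_udd = 60.42, S_ddd = 35.7
Terminal payoffs (S − K): max(43.03, 0) = 43.03, max(-27.75, 0) = 0, max(-69.58, 0) = 0, max(-94.3, 0) = 0
Node uu (S = 157.3): V_uu = 1/1.09·[0.9778·43.0300 + 0.0222·0.0000] = 38.5998
Node ud (S = 92.95): V_ud = 1/1.09·[0.9778·0.0000 + 0.0222·0.0000] = 0.0000
Node dd (S = 54.93): V_dd = 1/1.09·[0.9778·0.0000 + 0.0222·0.0000] = 0.0000
Node u (S = 143): V_u = 1/1.09·[0.9778·38.5998 + 0.0222·0.0000] = 34.6257
Node d (S = 84.5): V_d = 1/1.09·[0.9778·0.0000 + 0.0222·0.0000] = 0.0000
Node 0 (S = 130): V_0 = 1/1.09·[0.9778·34.6257 + 0.0222·0.0000] = 31.0608

$31.06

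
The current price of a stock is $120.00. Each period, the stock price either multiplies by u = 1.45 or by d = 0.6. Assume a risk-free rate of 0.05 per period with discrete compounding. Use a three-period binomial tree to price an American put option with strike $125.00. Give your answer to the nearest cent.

$30.07

Risk-neutral probability p = (1 + 0.05 − 0.6)/(1.45 − 0.6) = 0.4500/0.8500 = 0.5294
Terminal stock prices: S_uuu = 365.8, S_uud = 151.4, S_udd = 62.64, S_ddd = 25.92
Terminal payoffs (K − S): max(-240.8, 0) = 0, max(-26.38, 0) = 0, max(62.36, 0) = 62.36, max(99.08, 0) = 99.08
Node uu (S = 252.3): continuation = 1/1.05·[0.5294·0.0000 + 0.4706·0.0000] = 0.0000; exercise value = 0.0000 ≤ continuation, so V_uu = 0.0000
Node ud (S = 104.4): continuation = 1/1.05·[0.5294·0.0000 + 0.4706·62.3600] = 27.9485; exercise value = 20.6000 ≤ continuation, so V_ud = 27.9485
Node dd (S = 43.2): continuation = 1/1.05·[0.5294·62.3600 + 0.4706·99.0800] = 75.8476; exercise value = 81.8000 > continuation, so V_dd = 81.8000 (exercise)
Node u (S = 174): continuation = 1/1.05·[0.5294·0.0000 + 0.4706·27.9485] = 12.5259; exercise value = 0.0000 ≤ continuation, so V_u = 12.5259
Node d (S = 72): continuation = 1/1.05·[0.5294·27.9485 + 0.4706·81.8000] = 50.7527; exercise value = 53.0000 > continuation, so V_d = 53.0000 (exercise)
Node 0 (S = 120): continuation = 1/1.05·[0.5294·12.5259 + 0.4706·53.0000] = 30.0691; exercise value = 5.0000 ≤ continuation, so V_0 = 30.0691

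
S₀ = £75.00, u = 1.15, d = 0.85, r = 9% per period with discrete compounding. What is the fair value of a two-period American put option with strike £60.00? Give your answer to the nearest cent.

Risk-neutral probability p = (1 + 0.09 − 0.85)/(1.15 − 0.85) = 0.2400/0.3000 = 0.8000
Terminal stock prices: S_uu = 99.19, S_ud = 73.31, S_dd = 54.19
Terminal payoffs (K − S): max(-39.19, 0) = 0, max(-13.31, 0) = 0, max(5.813, 0) = 5.813
Node u (S = 86.25): continuation = 1/1.09·[0.8000·0.0000 + 0.2000·0.0000] = 0.0000; exercise value = 0.0000 ≤ continuation, so V_u = 0.0000
Node d (S = 63.75): continuation = 1/1.09·[0.8000·0.0000 + 0.2000·5.8125] = 1.0665; exercise value = 0.0000 ≤ continuation, so V_d = 1.0665
Node 0 (S = 75): continuation = 1/1.09·[0.8000·0.0000 + 0.2000·1.0665] = 0.1957; exercise value = 0.0000 ≤ continuation, so V_0 = 0.1957

£0.20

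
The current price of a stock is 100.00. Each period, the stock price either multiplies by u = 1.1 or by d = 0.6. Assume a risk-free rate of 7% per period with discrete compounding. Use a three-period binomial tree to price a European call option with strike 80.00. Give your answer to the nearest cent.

36.00

Risk-neutral probability p = (1 + 0.07 − 0.6)/(1.1 − 0.6) = 0.4700/0.5000 = 0.9400
Terminal stock prices: S_uuu = 133.1, S_uud = 72.6, S_udd = 39.6, S_ddd = 21.6
Terminal payoffs (S − K): max(53.1, 0) = 53.1, max(-7.4, 0) = 0, max(-40.4, 0) = 0, max(-58.4, 0) = 0
Node uu (S = 121): V_uu = 1/1.07·[0.9400·53.1000 + 0.0600·0.0000] = 46.6486
Node ud (S = 66): V_ud = 1/1.07·[0.9400·0.0000 + 0.0600·0.0000] = 0.0000
Node dd (S = 36): V_dd = 1/1.07·[0.9400·0.0000 + 0.0600·0.0000] = 0.0000
Node u (S = 110): V_u = 1/1.07·[0.9400·46.6486 + 0.0600·0.0000] = 40.9810
Node d (S = 60): V_d = 1/1.07·[0.9400·0.0000 + 0.0600·0.0000] = 0.0000
Node 0 (S = 100): V_0 = 1/1.07·[0.9400·40.9810 + 0.0600·0.0000] = 36.0020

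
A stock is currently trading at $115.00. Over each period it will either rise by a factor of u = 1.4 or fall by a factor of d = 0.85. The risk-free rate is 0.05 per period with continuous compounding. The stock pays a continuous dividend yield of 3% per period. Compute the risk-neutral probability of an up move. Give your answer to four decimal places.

p = 0.3095

Per-period risk-free factor R = e^0.05 = 1.0513; dividend-adjusted growth = e^(0.05−0.03) = 1.0202.
Risk-neutral probability p = (1.0202 − 0.85)/(1.4 − 0.85) = 0.1702/0.5500 = 0.3095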